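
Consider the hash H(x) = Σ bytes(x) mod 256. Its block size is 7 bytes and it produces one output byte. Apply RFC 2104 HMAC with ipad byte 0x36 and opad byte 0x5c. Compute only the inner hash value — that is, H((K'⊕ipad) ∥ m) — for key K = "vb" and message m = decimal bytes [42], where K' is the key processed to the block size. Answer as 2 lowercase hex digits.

Key "vb" = 76 62 is 2 bytes ≤ B = 7; zero-pad to 7 bytes: K' = 76 62 00 00 00 00 00.
K' ⊕ ipad = 40 54 36 36 36 36 36.
Inner input = 40 54 36 36 36 36 36 ∥ 2a.
Inner hash: sum = 64+84+54+54+54+54+54+42 = 460; mod 256 = 204 → cc.

cc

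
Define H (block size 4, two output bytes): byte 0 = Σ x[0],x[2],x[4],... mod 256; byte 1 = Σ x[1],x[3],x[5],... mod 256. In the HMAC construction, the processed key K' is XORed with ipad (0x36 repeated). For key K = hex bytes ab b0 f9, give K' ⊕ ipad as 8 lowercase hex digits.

9d86cf36

Key hex bytes ab b0 f9 is 3 bytes ≤ B = 4; zero-pad to 4 bytes: K' = ab b0 f9 00.
XOR each byte with 0x36: ab⊕36=9d, b0⊕36=86, f9⊕36=cf, 00⊕36=36.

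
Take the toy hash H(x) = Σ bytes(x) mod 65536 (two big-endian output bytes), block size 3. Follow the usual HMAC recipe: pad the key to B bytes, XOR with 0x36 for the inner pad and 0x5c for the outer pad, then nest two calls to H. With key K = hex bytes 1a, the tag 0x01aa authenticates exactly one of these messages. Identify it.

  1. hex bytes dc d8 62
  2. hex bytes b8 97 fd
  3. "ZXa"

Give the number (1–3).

Key hex bytes 1a is 1 byte ≤ B = 3; zero-pad to 3 bytes: K' = 1a 00 00.
K' ⊕ ipad = 2c 36 36; K' ⊕ opad = 46 5c 5c.
m1: inner = H(2c 36 36 dc d8 62) = 02 ae; tag = H(46 5c 5c 02 ae) = 01ae
m2: inner = H(2c 36 36 b8 97 fd) = 02 e4; tag = H(46 5c 5c 02 e4) = 01e4
m3: inner = H(2c 36 36 5a 58 61) = 01 ab; tag = H(46 5c 5c 01 ab) = 01aa ← matches

3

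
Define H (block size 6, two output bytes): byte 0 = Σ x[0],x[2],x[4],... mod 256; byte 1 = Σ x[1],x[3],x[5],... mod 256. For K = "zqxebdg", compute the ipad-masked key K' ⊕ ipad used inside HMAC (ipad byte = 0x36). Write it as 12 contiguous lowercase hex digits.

8d0c36363636

Key "zqxebdg" = 7a 71 78 65 62 64 67 is 7 bytes > B = 6, so hash it first: H(key) = bb 3a, then zero-pad to 6 bytes: K' = bb 3a 00 00 00 00.
XOR each byte with 0x36: bb⊕36=8d, 3a⊕36=0c, 00⊕36=36, 00⊕36=36, 00⊕36=36, 00⊕36=36.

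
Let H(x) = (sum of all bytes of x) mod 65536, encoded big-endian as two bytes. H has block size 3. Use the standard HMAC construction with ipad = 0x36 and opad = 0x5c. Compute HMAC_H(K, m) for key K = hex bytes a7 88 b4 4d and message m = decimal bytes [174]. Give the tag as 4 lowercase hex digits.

Key hex bytes a7 88 b4 4d is 4 bytes > B = 3, so hash it first: H(key) = 02 30, then zero-pad to 3 bytes: K' = 02 30 00.
K' ⊕ ipad = 34 06 36.  K' ⊕ opad = 5e 6c 5c.
Inner input = (K'⊕ipad) ∥ m = 34 06 36 ∥ ae.
Inner hash: sum = 52+6+54+174 = 286 → 01 1e.
Outer input = (K'⊕opad) ∥ inner = 5e 6c 5c ∥ 01 1e.
Outer hash (tag): sum = 94+108+92+1+30 = 325 → 01 45.

0145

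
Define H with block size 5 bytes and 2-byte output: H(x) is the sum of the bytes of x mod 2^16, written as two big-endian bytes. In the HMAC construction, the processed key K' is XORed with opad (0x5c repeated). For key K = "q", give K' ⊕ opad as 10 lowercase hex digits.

Key "q" = 71 is 1 byte ≤ B = 5; zero-pad to 5 bytes: K' = 71 00 00 00 00.
XOR each byte with 0x5c: 71⊕5c=2d, 00⊕5c=5c, 00⊕5c=5c, 00⊕5c=5c, 00⊕5c=5c.

2d5c5c5c5c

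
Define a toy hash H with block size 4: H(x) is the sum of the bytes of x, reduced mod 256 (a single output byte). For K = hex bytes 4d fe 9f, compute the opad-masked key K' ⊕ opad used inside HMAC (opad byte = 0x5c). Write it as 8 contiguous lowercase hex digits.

Key hex bytes 4d fe 9f is 3 bytes ≤ B = 4; zero-pad to 4 bytes: K' = 4d fe 9f 00.
XOR each byte with 0x5c: 4d⊕5c=11, fe⊕5c=a2, 9f⊕5c=c3, 00⊕5c=5c.

11a2c35c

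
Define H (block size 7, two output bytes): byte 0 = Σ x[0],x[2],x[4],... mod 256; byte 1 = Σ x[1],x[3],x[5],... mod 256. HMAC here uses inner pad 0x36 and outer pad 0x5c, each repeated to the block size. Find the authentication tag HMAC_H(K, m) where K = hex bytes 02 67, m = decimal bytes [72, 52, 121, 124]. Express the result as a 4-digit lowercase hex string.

Key hex bytes 02 67 is 2 bytes ≤ B = 7; zero-pad to 7 bytes: K' = 02 67 00 00 00 00 00.
K' ⊕ ipad = 34 51 36 36 36 36 36.  K' ⊕ opad = 5e 3b 5c 5c 5c 5c 5c.
Inner input = (K'⊕ipad) ∥ m = 34 51 36 36 36 36 36 ∥ 48 34 79 7c.
Inner hash: even-index sum = 390 mod 256 = 134; odd-index sum = 382 mod 256 = 126 → 86 7e.
Outer input = (K'⊕opad) ∥ inner = 5e 3b 5c 5c 5c 5c 5c ∥ 86 7e.
Outer hash (tag): even-index sum = 496 mod 256 = 240; odd-index sum = 377 mod 256 = 121 → f0 79.

f079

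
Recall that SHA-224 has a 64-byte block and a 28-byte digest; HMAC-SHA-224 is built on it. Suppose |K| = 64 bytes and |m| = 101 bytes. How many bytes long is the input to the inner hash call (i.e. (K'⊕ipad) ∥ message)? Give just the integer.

165

Key is 64 ≤ 64 bytes, zero-padded: |K'| = 64.
Inner input = (K'⊕ipad) ∥ m → 64 + 101 = 165 bytes.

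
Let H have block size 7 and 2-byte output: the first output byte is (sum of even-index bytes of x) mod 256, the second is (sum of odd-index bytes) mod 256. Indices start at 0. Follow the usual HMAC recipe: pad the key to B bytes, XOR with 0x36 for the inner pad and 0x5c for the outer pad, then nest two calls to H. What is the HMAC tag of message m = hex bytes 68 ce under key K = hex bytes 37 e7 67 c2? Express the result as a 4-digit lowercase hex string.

c141

Key hex bytes 37 e7 67 c2 is 4 bytes ≤ B = 7; zero-pad to 7 bytes: K' = 37 e7 67 c2 00 00 00.
K' ⊕ ipad = 01 d1 51 f4 36 36 36.  K' ⊕ opad = 6b bb 3b 9e 5c 5c 5c.
Inner input = (K'⊕ipad) ∥ m = 01 d1 51 f4 36 36 36 ∥ 68 ce.
Inner hash: even-index sum = 396 mod 256 = 140; odd-index sum = 611 mod 256 = 99 → 8c 63.
Outer input = (K'⊕opad) ∥ inner = 6b bb 3b 9e 5c 5c 5c ∥ 8c 63.
Outer hash (tag): even-index sum = 449 mod 256 = 193; odd-index sum = 577 mod 256 = 65 → c1 41.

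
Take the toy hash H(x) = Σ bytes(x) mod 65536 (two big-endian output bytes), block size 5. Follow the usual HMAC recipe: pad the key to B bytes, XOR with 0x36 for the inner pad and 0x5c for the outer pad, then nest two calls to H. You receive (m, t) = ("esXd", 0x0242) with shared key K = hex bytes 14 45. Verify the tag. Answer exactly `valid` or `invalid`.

valid

Key hex bytes 14 45 is 2 bytes ≤ B = 5; zero-pad to 5 bytes: K' = 14 45 00 00 00.
K' ⊕ ipad = 22 73 36 36 36; K' ⊕ opad = 48 19 5c 5c 5c.
Inner hash: sum = 34+115+54+54+54+101+115+88+100 = 715 → 02 cb.
Outer hash (recomputed tag): sum = 72+25+92+92+92+2+203 = 578 → 02 42.
Recomputed tag = 0242; claimed = 0242 → match.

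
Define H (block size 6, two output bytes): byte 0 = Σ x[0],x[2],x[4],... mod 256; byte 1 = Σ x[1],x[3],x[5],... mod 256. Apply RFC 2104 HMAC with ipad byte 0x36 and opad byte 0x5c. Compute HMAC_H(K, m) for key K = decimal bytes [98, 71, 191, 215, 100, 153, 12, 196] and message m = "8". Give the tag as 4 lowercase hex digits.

d098

Key decimal bytes [98, 71, 191, 215, 100, 153, 12, 196] = 62 47 bf d7 64 99 0c c4 is 8 bytes > B = 6, so hash it first: H(key) = 91 7b, then zero-pad to 6 bytes: K' = 91 7b 00 00 00 00.
K' ⊕ ipad = a7 4d 36 36 36 36.  K' ⊕ opad = cd 27 5c 5c 5c 5c.
Inner input = (K'⊕ipad) ∥ m = a7 4d 36 36 36 36 ∥ 38.
Inner hash: even-index sum = 331 mod 256 = 75; odd-index sum = 185 mod 256 = 185 → 4b b9.
Outer input = (K'⊕opad) ∥ inner = cd 27 5c 5c 5c 5c ∥ 4b b9.
Outer hash (tag): even-index sum = 464 mod 256 = 208; odd-index sum = 408 mod 256 = 152 → d0 98.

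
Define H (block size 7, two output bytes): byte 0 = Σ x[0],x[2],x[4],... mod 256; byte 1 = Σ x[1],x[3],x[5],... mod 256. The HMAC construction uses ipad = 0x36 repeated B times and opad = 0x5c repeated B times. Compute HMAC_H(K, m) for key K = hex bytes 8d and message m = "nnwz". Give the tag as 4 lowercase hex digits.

Key hex bytes 8d is 1 byte ≤ B = 7; zero-pad to 7 bytes: K' = 8d 00 00 00 00 00 00.
K' ⊕ ipad = bb 36 36 36 36 36 36.  K' ⊕ opad = d1 5c 5c 5c 5c 5c 5c.
Inner input = (K'⊕ipad) ∥ m = bb 36 36 36 36 36 36 ∥ 6e 6e 77 7a.
Inner hash: even-index sum = 581 mod 256 = 69; odd-index sum = 391 mod 256 = 135 → 45 87.
Outer input = (K'⊕opad) ∥ inner = d1 5c 5c 5c 5c 5c 5c ∥ 45 87.
Outer hash (tag): even-index sum = 620 mod 256 = 108; odd-index sum = 345 mod 256 = 89 → 6c 59.

6c59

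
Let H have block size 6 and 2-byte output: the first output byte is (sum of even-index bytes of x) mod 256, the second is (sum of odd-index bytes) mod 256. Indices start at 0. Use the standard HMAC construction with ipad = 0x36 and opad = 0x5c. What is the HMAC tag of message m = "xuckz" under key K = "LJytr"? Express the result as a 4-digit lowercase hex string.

Key "LJytr" = 4c 4a 79 74 72 is 5 bytes ≤ B = 6; zero-pad to 6 bytes: K' = 4c 4a 79 74 72 00.
K' ⊕ ipad = 7a 7c 4f 42 44 36.  K' ⊕ opad = 10 16 25 28 2e 5c.
Inner input = (K'⊕ipad) ∥ m = 7a 7c 4f 42 44 36 ∥ 78 75 63 6b 7a.
Inner hash: even-index sum = 610 mod 256 = 98; odd-index sum = 468 mod 256 = 212 → 62 d4.
Outer input = (K'⊕opad) ∥ inner = 10 16 25 28 2e 5c ∥ 62 d4.
Outer hash (tag): even-index sum = 197 mod 256 = 197; odd-index sum = 366 mod 256 = 110 → c5 6e.

c56e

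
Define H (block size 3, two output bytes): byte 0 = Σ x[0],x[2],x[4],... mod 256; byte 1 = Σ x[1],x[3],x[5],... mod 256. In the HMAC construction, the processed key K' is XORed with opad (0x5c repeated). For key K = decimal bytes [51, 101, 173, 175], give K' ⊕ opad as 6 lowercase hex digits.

bc485c

Key decimal bytes [51, 101, 173, 175] = 33 65 ad af is 4 bytes > B = 3, so hash it first: H(key) = e0 14, then zero-pad to 3 bytes: K' = e0 14 00.
XOR each byte with 0x5c: e0⊕5c=bc, 14⊕5c=48, 00⊕5c=5c.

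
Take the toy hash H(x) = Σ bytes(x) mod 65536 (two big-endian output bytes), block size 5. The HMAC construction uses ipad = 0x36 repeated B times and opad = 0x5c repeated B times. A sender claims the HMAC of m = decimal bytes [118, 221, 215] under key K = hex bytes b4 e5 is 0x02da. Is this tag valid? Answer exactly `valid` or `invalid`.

Key hex bytes b4 e5 is 2 bytes ≤ B = 5; zero-pad to 5 bytes: K' = b4 e5 00 00 00.
K' ⊕ ipad = 82 d3 36 36 36; K' ⊕ opad = e8 b9 5c 5c 5c.
Inner hash: sum = 130+211+54+54+54+118+221+215 = 1057 → 04 21.
Outer hash (recomputed tag): sum = 232+185+92+92+92+4+33 = 730 → 02 da.
Recomputed tag = 02da; claimed = 02da → match.

valid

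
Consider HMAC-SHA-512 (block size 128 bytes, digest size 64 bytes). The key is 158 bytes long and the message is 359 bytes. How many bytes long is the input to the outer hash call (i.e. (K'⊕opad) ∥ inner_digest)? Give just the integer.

192

Key is 158 > 128 bytes, so it is hashed to 64 bytes then zero-padded to 128: |K'| = 128.
Outer input = (K'⊕opad) ∥ H(inner) → 128 + 64 = 192 bytes.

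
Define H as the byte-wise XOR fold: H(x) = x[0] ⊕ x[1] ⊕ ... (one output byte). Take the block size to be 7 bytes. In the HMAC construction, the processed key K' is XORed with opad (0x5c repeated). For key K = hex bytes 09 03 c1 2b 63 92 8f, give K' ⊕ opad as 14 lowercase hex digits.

555f9d773fced3

Key hex bytes 09 03 c1 2b 63 92 8f is exactly B = 7 bytes: K' = 09 03 c1 2b 63 92 8f.
XOR each byte with 0x5c: 09⊕5c=55, 03⊕5c=5f, c1⊕5c=9d, 2b⊕5c=77, 63⊕5c=3f, 92⊕5c=ce, 8f⊕5c=d3.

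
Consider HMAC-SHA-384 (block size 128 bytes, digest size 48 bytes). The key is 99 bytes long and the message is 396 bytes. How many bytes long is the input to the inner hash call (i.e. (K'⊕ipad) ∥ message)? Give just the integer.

524

Key is 99 ≤ 128 bytes, zero-padded: |K'| = 128.
Inner input = (K'⊕ipad) ∥ m → 128 + 396 = 524 bytes.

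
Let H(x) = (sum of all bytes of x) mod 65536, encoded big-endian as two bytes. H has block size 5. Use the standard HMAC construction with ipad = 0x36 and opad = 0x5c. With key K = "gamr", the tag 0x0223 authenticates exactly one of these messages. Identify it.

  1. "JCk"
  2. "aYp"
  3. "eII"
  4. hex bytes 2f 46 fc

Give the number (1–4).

Key "gamr" = 67 61 6d 72 is 4 bytes ≤ B = 5; zero-pad to 5 bytes: K' = 67 61 6d 72 00.
K' ⊕ ipad = 51 57 5b 44 36; K' ⊕ opad = 3b 3d 31 2e 5c.
m1: inner = H(51 57 5b 44 36 4a 43 6b) = 02 75; tag = H(3b 3d 31 2e 5c 02 75) = 01aa
m2: inner = H(51 57 5b 44 36 61 59 70) = 02 a7; tag = H(3b 3d 31 2e 5c 02 a7) = 01dc
m3: inner = H(51 57 5b 44 36 65 49 49) = 02 74; tag = H(3b 3d 31 2e 5c 02 74) = 01a9
m4: inner = H(51 57 5b 44 36 2f 46 fc) = 02 ee; tag = H(3b 3d 31 2e 5c 02 ee) = 0223 ← matches

4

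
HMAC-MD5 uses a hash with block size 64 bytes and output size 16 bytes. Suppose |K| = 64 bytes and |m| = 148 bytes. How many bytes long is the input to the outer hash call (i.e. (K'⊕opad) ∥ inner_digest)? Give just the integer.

80

Key is 64 ≤ 64 bytes, zero-padded: |K'| = 64.
Outer input = (K'⊕opad) ∥ H(inner) → 64 + 16 = 80 bytes.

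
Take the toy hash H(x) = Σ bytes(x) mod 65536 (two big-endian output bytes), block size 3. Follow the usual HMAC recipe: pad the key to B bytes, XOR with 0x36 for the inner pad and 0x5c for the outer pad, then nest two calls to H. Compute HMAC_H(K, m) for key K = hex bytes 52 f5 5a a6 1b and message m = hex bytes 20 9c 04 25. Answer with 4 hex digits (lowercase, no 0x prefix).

Key hex bytes 52 f5 5a a6 1b is 5 bytes > B = 3, so hash it first: H(key) = 02 62, then zero-pad to 3 bytes: K' = 02 62 00.
K' ⊕ ipad = 34 54 36.  K' ⊕ opad = 5e 3e 5c.
Inner input = (K'⊕ipad) ∥ m = 34 54 36 ∥ 20 9c 04 25.
Inner hash: sum = 52+84+54+32+156+4+37 = 419 → 01 a3.
Outer input = (K'⊕opad) ∥ inner = 5e 3e 5c ∥ 01 a3.
Outer hash (tag): sum = 94+62+92+1+163 = 412 → 01 9c.

019c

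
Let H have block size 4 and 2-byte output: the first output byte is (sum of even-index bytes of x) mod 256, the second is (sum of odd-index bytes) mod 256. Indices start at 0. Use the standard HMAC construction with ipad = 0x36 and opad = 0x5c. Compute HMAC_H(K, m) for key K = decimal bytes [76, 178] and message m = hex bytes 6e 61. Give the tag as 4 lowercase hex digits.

Key decimal bytes [76, 178] = 4c b2 is 2 bytes ≤ B = 4; zero-pad to 4 bytes: K' = 4c b2 00 00.
K' ⊕ ipad = 7a 84 36 36.  K' ⊕ opad = 10 ee 5c 5c.
Inner input = (K'⊕ipad) ∥ m = 7a 84 36 36 ∥ 6e 61.
Inner hash: even-index sum = 286 mod 256 = 30; odd-index sum = 283 mod 256 = 27 → 1e 1b.
Outer input = (K'⊕opad) ∥ inner = 10 ee 5c 5c ∥ 1e 1b.
Outer hash (tag): even-index sum = 138 mod 256 = 138; odd-index sum = 357 mod 256 = 101 → 8a 65.

8a65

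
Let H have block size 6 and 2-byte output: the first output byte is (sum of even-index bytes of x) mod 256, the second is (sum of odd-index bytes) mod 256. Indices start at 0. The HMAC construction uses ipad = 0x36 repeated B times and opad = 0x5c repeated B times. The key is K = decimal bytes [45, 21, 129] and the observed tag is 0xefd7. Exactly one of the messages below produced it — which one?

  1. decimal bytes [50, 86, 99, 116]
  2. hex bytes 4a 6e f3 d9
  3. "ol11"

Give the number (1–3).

2

Key decimal bytes [45, 21, 129] = 2d 15 81 is 3 bytes ≤ B = 6; zero-pad to 6 bytes: K' = 2d 15 81 00 00 00.
K' ⊕ ipad = 1b 23 b7 36 36 36; K' ⊕ opad = 71 49 dd 5c 5c 5c.
m1: inner = H(1b 23 b7 36 36 36 32 56 63 74) = 9d 59; tag = H(71 49 dd 5c 5c 5c 9d 59) = 475a
m2: inner = H(1b 23 b7 36 36 36 4a 6e f3 d9) = 45 d6; tag = H(71 49 dd 5c 5c 5c 45 d6) = efd7 ← matches
m3: inner = H(1b 23 b7 36 36 36 6f 6c 31 31) = a8 2c; tag = H(71 49 dd 5c 5c 5c a8 2c) = 522d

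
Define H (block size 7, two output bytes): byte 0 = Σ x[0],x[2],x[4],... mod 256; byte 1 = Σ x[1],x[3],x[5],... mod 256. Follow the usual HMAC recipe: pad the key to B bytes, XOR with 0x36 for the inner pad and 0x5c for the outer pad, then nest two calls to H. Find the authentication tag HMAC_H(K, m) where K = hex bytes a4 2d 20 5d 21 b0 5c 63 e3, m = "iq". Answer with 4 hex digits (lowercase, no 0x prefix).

0c9e

Key hex bytes a4 2d 20 5d 21 b0 5c 63 e3 is 9 bytes > B = 7, so hash it first: H(key) = 24 9d, then zero-pad to 7 bytes: K' = 24 9d 00 00 00 00 00.
K' ⊕ ipad = 12 ab 36 36 36 36 36.  K' ⊕ opad = 78 c1 5c 5c 5c 5c 5c.
Inner input = (K'⊕ipad) ∥ m = 12 ab 36 36 36 36 36 ∥ 69 71.
Inner hash: even-index sum = 293 mod 256 = 37; odd-index sum = 384 mod 256 = 128 → 25 80.
Outer input = (K'⊕opad) ∥ inner = 78 c1 5c 5c 5c 5c 5c ∥ 25 80.
Outer hash (tag): even-index sum = 524 mod 256 = 12; odd-index sum = 414 mod 256 = 158 → 0c 9e.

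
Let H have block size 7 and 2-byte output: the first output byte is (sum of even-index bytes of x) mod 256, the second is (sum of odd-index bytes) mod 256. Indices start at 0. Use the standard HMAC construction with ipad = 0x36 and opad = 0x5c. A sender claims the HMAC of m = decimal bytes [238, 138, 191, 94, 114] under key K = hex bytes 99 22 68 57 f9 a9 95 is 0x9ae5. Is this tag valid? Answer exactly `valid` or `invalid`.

valid

Key hex bytes 99 22 68 57 f9 a9 95 is exactly B = 7 bytes: K' = 99 22 68 57 f9 a9 95.
K' ⊕ ipad = af 14 5e 61 cf 9f a3; K' ⊕ opad = c5 7e 34 0b a5 f5 c9.
Inner hash: even-index sum = 871 mod 256 = 103; odd-index sum = 819 mod 256 = 51 → 67 33.
Outer hash (recomputed tag): even-index sum = 666 mod 256 = 154; odd-index sum = 485 mod 256 = 229 → 9a e5.
Recomputed tag = 9ae5; claimed = 9ae5 → match.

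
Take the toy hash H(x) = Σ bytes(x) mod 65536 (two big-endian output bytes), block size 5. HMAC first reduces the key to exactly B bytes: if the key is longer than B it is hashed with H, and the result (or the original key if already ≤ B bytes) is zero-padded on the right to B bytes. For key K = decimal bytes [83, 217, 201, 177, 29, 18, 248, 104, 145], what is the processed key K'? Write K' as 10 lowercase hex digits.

|K| = 9 > B = 5, so first hash the key.
H(K): sum = 83+217+201+177+29+18+248+104+145 = 1222 → 04 c6.
Zero-pad H(K) = 04 c6 to 5 bytes: K' = 04 c6 00 00 00.

04c6000000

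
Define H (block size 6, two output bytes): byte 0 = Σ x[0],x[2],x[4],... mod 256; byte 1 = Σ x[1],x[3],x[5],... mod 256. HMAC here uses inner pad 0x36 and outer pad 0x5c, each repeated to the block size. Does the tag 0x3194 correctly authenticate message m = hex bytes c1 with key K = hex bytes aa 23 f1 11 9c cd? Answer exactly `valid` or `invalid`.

valid

Key hex bytes aa 23 f1 11 9c cd is exactly B = 6 bytes: K' = aa 23 f1 11 9c cd.
K' ⊕ ipad = 9c 15 c7 27 aa fb; K' ⊕ opad = f6 7f ad 4d c0 91.
Inner hash: even-index sum = 718 mod 256 = 206; odd-index sum = 311 mod 256 = 55 → ce 37.
Outer hash (recomputed tag): even-index sum = 817 mod 256 = 49; odd-index sum = 404 mod 256 = 148 → 31 94.
Recomputed tag = 3194; claimed = 3194 → match.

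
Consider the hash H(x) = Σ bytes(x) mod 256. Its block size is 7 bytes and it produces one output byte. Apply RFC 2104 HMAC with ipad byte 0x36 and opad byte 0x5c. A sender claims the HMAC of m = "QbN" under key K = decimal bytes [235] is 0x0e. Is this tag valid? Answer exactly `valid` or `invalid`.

invalid

Key decimal bytes [235] = eb is 1 byte ≤ B = 7; zero-pad to 7 bytes: K' = eb 00 00 00 00 00 00.
K' ⊕ ipad = dd 36 36 36 36 36 36; K' ⊕ opad = b7 5c 5c 5c 5c 5c 5c.
Inner hash: sum = 221+54+54+54+54+54+54+81+98+78 = 802; mod 256 = 34 → 22.
Outer hash (recomputed tag): sum = 183+92+92+92+92+92+92+34 = 769; mod 256 = 1 → 01.
Recomputed tag = 01; claimed = 0e → mismatch.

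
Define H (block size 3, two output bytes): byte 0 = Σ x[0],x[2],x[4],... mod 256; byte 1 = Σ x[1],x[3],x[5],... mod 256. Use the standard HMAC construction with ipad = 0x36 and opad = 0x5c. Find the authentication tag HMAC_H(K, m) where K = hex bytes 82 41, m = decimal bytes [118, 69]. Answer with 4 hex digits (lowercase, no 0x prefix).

Key hex bytes 82 41 is 2 bytes ≤ B = 3; zero-pad to 3 bytes: K' = 82 41 00.
K' ⊕ ipad = b4 77 36.  K' ⊕ opad = de 1d 5c.
Inner input = (K'⊕ipad) ∥ m = b4 77 36 ∥ 76 45.
Inner hash: even-index sum = 303 mod 256 = 47; odd-index sum = 237 mod 256 = 237 → 2f ed.
Outer input = (K'⊕opad) ∥ inner = de 1d 5c ∥ 2f ed.
Outer hash (tag): even-index sum = 551 mod 256 = 39; odd-index sum = 76 mod 256 = 76 → 27 4c.

274c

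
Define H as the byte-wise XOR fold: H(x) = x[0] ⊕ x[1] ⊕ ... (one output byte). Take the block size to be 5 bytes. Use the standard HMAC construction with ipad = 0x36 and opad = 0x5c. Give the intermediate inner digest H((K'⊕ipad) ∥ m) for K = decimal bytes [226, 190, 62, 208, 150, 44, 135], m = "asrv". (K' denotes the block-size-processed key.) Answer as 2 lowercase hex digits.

Key decimal bytes [226, 190, 62, 208, 150, 44, 135] = e2 be 3e d0 96 2c 87 is 7 bytes > B = 5, so hash it first: H(key) = 8f, then zero-pad to 5 bytes: K' = 8f 00 00 00 00.
K' ⊕ ipad = b9 36 36 36 36.
Inner input = b9 36 36 36 36 ∥ 61 73 72 76.
Inner hash: XOR b9⊕36⊕36⊕36⊕36⊕61⊕73⊕72⊕76 = af.

af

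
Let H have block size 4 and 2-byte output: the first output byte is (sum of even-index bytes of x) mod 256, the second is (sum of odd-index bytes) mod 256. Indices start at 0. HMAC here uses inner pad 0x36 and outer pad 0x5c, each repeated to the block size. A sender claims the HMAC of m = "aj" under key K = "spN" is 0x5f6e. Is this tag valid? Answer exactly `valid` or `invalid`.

valid

Key "spN" = 73 70 4e is 3 bytes ≤ B = 4; zero-pad to 4 bytes: K' = 73 70 4e 00.
K' ⊕ ipad = 45 46 78 36; K' ⊕ opad = 2f 2c 12 5c.
Inner hash: even-index sum = 286 mod 256 = 30; odd-index sum = 230 mod 256 = 230 → 1e e6.
Outer hash (recomputed tag): even-index sum = 95 mod 256 = 95; odd-index sum = 366 mod 256 = 110 → 5f 6e.
Recomputed tag = 5f6e; claimed = 5f6e → match.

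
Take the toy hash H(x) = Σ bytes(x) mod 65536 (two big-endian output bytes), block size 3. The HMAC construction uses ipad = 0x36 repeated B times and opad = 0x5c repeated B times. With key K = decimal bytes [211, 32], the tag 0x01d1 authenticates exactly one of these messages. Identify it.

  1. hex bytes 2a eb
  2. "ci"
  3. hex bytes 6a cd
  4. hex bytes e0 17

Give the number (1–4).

3

Key decimal bytes [211, 32] = d3 20 is 2 bytes ≤ B = 3; zero-pad to 3 bytes: K' = d3 20 00.
K' ⊕ ipad = e5 16 36; K' ⊕ opad = 8f 7c 5c.
m1: inner = H(e5 16 36 2a eb) = 02 46; tag = H(8f 7c 5c 02 46) = 01af
m2: inner = H(e5 16 36 63 69) = 01 fd; tag = H(8f 7c 5c 01 fd) = 0265
m3: inner = H(e5 16 36 6a cd) = 02 68; tag = H(8f 7c 5c 02 68) = 01d1 ← matches
m4: inner = H(e5 16 36 e0 17) = 02 28; tag = H(8f 7c 5c 02 28) = 0191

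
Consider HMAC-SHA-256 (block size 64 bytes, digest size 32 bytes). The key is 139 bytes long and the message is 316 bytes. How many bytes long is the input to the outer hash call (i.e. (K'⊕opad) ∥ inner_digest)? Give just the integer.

Key is 139 > 64 bytes, so it is hashed to 32 bytes then zero-padded to 64: |K'| = 64.
Outer input = (K'⊕opad) ∥ H(inner) → 64 + 32 = 96 bytes.

96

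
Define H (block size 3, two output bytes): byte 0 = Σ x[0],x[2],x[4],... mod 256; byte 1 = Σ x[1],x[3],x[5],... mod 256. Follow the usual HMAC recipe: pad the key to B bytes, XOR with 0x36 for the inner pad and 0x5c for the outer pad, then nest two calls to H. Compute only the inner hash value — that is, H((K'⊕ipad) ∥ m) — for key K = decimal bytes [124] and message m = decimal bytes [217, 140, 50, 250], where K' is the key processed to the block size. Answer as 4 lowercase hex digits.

0641

Key decimal bytes [124] = 7c is 1 byte ≤ B = 3; zero-pad to 3 bytes: K' = 7c 00 00.
K' ⊕ ipad = 4a 36 36.
Inner input = 4a 36 36 ∥ d9 8c 32 fa.
Inner hash: even-index sum = 518 mod 256 = 6; odd-index sum = 321 mod 256 = 65 → 06 41.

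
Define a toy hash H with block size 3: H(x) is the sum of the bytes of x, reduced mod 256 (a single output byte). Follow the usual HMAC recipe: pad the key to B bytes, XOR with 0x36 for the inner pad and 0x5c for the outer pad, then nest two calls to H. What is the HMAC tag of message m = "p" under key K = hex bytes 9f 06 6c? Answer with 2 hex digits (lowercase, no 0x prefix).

f0

Key hex bytes 9f 06 6c is exactly B = 3 bytes: K' = 9f 06 6c.
K' ⊕ ipad = a9 30 5a.  K' ⊕ opad = c3 5a 30.
Inner input = (K'⊕ipad) ∥ m = a9 30 5a ∥ 70.
Inner hash: sum = 169+48+90+112 = 419; mod 256 = 163 → a3.
Outer input = (K'⊕opad) ∥ inner = c3 5a 30 ∥ a3.
Outer hash (tag): sum = 195+90+48+163 = 496; mod 256 = 240 → f0.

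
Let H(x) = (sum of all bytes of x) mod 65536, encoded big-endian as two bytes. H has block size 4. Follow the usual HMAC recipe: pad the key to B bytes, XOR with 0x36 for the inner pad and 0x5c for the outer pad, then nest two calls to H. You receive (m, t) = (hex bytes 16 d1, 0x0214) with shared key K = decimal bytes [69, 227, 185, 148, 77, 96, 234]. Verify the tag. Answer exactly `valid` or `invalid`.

invalid

Key decimal bytes [69, 227, 185, 148, 77, 96, 234] = 45 e3 b9 94 4d 60 ea is 7 bytes > B = 4, so hash it first: H(key) = 04 0c, then zero-pad to 4 bytes: K' = 04 0c 00 00.
K' ⊕ ipad = 32 3a 36 36; K' ⊕ opad = 58 50 5c 5c.
Inner hash: sum = 50+58+54+54+22+209 = 447 → 01 bf.
Outer hash (recomputed tag): sum = 88+80+92+92+1+191 = 544 → 02 20.
Recomputed tag = 0220; claimed = 0214 → mismatch.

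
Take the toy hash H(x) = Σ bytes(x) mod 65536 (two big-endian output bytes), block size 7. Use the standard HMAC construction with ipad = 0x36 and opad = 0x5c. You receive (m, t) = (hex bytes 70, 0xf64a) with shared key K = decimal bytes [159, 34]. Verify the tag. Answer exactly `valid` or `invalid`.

Key decimal bytes [159, 34] = 9f 22 is 2 bytes ≤ B = 7; zero-pad to 7 bytes: K' = 9f 22 00 00 00 00 00.
K' ⊕ ipad = a9 14 36 36 36 36 36; K' ⊕ opad = c3 7e 5c 5c 5c 5c 5c.
Inner hash: sum = 169+20+54+54+54+54+54+112 = 571 → 02 3b.
Outer hash (recomputed tag): sum = 195+126+92+92+92+92+92+2+59 = 842 → 03 4a.
Recomputed tag = 034a; claimed = f64a → mismatch.

invalid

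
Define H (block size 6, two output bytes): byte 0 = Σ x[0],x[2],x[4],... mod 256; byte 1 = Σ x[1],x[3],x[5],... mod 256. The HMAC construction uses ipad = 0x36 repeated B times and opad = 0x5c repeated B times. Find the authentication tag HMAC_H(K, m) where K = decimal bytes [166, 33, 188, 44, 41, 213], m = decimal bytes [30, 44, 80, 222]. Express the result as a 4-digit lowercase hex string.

f694

Key decimal bytes [166, 33, 188, 44, 41, 213] = a6 21 bc 2c 29 d5 is exactly B = 6 bytes: K' = a6 21 bc 2c 29 d5.
K' ⊕ ipad = 90 17 8a 1a 1f e3.  K' ⊕ opad = fa 7d e0 70 75 89.
Inner input = (K'⊕ipad) ∥ m = 90 17 8a 1a 1f e3 ∥ 1e 2c 50 de.
Inner hash: even-index sum = 423 mod 256 = 167; odd-index sum = 542 mod 256 = 30 → a7 1e.
Outer input = (K'⊕opad) ∥ inner = fa 7d e0 70 75 89 ∥ a7 1e.
Outer hash (tag): even-index sum = 758 mod 256 = 246; odd-index sum = 404 mod 256 = 148 → f6 94.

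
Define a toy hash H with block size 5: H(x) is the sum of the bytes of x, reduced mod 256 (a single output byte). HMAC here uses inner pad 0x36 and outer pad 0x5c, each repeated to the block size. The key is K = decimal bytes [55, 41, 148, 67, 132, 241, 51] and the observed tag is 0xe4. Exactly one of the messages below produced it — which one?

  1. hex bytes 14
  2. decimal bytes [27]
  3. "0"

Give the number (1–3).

Key decimal bytes [55, 41, 148, 67, 132, 241, 51] = 37 29 94 43 84 f1 33 is 7 bytes > B = 5, so hash it first: H(key) = df, then zero-pad to 5 bytes: K' = df 00 00 00 00.
K' ⊕ ipad = e9 36 36 36 36; K' ⊕ opad = 83 5c 5c 5c 5c.
m1: inner = H(e9 36 36 36 36 14) = d5; tag = H(83 5c 5c 5c 5c d5) = c8
m2: inner = H(e9 36 36 36 36 1b) = dc; tag = H(83 5c 5c 5c 5c dc) = cf
m3: inner = H(e9 36 36 36 36 30) = f1; tag = H(83 5c 5c 5c 5c f1) = e4 ← matches

3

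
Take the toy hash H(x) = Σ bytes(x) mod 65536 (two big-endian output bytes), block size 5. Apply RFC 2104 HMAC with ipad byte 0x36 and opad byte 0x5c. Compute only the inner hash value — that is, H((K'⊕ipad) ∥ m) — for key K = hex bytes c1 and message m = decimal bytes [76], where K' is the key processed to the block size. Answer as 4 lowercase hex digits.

Key hex bytes c1 is 1 byte ≤ B = 5; zero-pad to 5 bytes: K' = c1 00 00 00 00.
K' ⊕ ipad = f7 36 36 36 36.
Inner input = f7 36 36 36 36 ∥ 4c.
Inner hash: sum = 247+54+54+54+54+76 = 539 → 02 1b.

021b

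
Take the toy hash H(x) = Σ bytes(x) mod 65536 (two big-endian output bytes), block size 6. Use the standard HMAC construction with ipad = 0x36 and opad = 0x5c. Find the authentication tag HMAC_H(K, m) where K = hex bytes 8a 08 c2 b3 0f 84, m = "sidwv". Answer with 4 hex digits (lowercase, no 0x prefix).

Key hex bytes 8a 08 c2 b3 0f 84 is exactly B = 6 bytes: K' = 8a 08 c2 b3 0f 84.
K' ⊕ ipad = bc 3e f4 85 39 b2.  K' ⊕ opad = d6 54 9e ef 53 d8.
Inner input = (K'⊕ipad) ∥ m = bc 3e f4 85 39 b2 ∥ 73 69 64 77 76.
Inner hash: sum = 188+62+244+133+57+178+115+105+100+119+118 = 1419 → 05 8b.
Outer input = (K'⊕opad) ∥ inner = d6 54 9e ef 53 d8 ∥ 05 8b.
Outer hash (tag): sum = 214+84+158+239+83+216+5+139 = 1138 → 04 72.

0472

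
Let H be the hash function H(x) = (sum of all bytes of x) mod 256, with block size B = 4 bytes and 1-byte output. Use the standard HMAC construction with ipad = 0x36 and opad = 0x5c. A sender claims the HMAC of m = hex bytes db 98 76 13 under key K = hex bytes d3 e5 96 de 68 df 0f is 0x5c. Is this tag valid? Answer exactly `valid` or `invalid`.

Key hex bytes d3 e5 96 de 68 df 0f is 7 bytes > B = 4, so hash it first: H(key) = 82, then zero-pad to 4 bytes: K' = 82 00 00 00.
K' ⊕ ipad = b4 36 36 36; K' ⊕ opad = de 5c 5c 5c.
Inner hash: sum = 180+54+54+54+219+152+118+19 = 850; mod 256 = 82 → 52.
Outer hash (recomputed tag): sum = 222+92+92+92+82 = 580; mod 256 = 68 → 44.
Recomputed tag = 44; claimed = 5c → mismatch.

invalid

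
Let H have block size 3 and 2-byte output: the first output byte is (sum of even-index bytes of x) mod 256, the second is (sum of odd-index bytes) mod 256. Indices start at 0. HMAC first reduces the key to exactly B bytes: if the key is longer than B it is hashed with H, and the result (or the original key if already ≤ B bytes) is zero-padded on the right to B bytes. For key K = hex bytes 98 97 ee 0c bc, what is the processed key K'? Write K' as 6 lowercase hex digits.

42a300

|K| = 5 > B = 3, so first hash the key.
H(K): even-index sum = 578 mod 256 = 66; odd-index sum = 163 mod 256 = 163 → 42 a3.
Zero-pad H(K) = 42 a3 to 3 bytes: K' = 42 a3 00.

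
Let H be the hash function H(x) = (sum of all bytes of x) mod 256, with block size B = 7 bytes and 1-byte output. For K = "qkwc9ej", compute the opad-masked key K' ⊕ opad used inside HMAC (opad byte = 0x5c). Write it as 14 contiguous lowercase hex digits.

2d372b3f653936

Key "qkwc9ej" = 71 6b 77 63 39 65 6a is exactly B = 7 bytes: K' = 71 6b 77 63 39 65 6a.
XOR each byte with 0x5c: 71⊕5c=2d, 6b⊕5c=37, 77⊕5c=2b, 63⊕5c=3f, 39⊕5c=65, 65⊕5c=39, 6a⊕5c=36.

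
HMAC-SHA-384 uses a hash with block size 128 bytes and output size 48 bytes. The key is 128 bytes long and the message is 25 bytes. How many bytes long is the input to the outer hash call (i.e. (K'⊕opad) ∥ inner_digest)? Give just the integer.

Key is 128 ≤ 128 bytes, zero-padded: |K'| = 128.
Outer input = (K'⊕opad) ∥ H(inner) → 128 + 48 = 176 bytes.

176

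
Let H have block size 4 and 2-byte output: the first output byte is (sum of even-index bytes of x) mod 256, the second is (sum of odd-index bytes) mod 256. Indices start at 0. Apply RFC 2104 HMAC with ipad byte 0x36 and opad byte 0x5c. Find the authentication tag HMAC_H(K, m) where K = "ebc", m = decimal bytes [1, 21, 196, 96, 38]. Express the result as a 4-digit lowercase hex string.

Key "ebc" = 65 62 63 is 3 bytes ≤ B = 4; zero-pad to 4 bytes: K' = 65 62 63 00.
K' ⊕ ipad = 53 54 55 36.  K' ⊕ opad = 39 3e 3f 5c.
Inner input = (K'⊕ipad) ∥ m = 53 54 55 36 ∥ 01 15 c4 60 26.
Inner hash: even-index sum = 403 mod 256 = 147; odd-index sum = 255 mod 256 = 255 → 93 ff.
Outer input = (K'⊕opad) ∥ inner = 39 3e 3f 5c ∥ 93 ff.
Outer hash (tag): even-index sum = 267 mod 256 = 11; odd-index sum = 409 mod 256 = 153 → 0b 99.

0b99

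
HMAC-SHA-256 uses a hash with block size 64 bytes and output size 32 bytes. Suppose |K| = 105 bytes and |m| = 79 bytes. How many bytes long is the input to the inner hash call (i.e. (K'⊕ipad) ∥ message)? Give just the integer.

Key is 105 > 64 bytes, so it is hashed to 32 bytes then zero-padded to 64: |K'| = 64.
Inner input = (K'⊕ipad) ∥ m → 64 + 79 = 143 bytes.

143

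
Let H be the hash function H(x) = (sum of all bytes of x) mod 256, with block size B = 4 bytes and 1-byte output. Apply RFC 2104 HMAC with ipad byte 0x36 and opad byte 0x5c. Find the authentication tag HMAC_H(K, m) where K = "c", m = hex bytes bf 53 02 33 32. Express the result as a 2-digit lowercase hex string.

Key "c" = 63 is 1 byte ≤ B = 4; zero-pad to 4 bytes: K' = 63 00 00 00.
K' ⊕ ipad = 55 36 36 36.  K' ⊕ opad = 3f 5c 5c 5c.
Inner input = (K'⊕ipad) ∥ m = 55 36 36 36 ∥ bf 53 02 33 32.
Inner hash: sum = 85+54+54+54+191+83+2+51+50 = 624; mod 256 = 112 → 70.
Outer input = (K'⊕opad) ∥ inner = 3f 5c 5c 5c ∥ 70.
Outer hash (tag): sum = 63+92+92+92+112 = 451; mod 256 = 195 → c3.

c3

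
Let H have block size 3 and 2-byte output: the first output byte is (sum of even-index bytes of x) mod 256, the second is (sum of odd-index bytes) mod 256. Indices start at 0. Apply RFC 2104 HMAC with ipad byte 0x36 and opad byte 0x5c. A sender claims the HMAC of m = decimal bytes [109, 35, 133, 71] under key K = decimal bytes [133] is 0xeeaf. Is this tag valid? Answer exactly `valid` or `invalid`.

invalid

Key decimal bytes [133] = 85 is 1 byte ≤ B = 3; zero-pad to 3 bytes: K' = 85 00 00.
K' ⊕ ipad = b3 36 36; K' ⊕ opad = d9 5c 5c.
Inner hash: even-index sum = 339 mod 256 = 83; odd-index sum = 296 mod 256 = 40 → 53 28.
Outer hash (recomputed tag): even-index sum = 349 mod 256 = 93; odd-index sum = 175 mod 256 = 175 → 5d af.
Recomputed tag = 5daf; claimed = eeaf → mismatch.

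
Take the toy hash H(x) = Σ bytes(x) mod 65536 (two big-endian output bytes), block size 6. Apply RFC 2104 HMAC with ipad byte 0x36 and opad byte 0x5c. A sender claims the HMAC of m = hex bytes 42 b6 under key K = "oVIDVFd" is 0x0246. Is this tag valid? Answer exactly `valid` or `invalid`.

valid

Key "oVIDVFd" = 6f 56 49 44 56 46 64 is 7 bytes > B = 6, so hash it first: H(key) = 02 52, then zero-pad to 6 bytes: K' = 02 52 00 00 00 00.
K' ⊕ ipad = 34 64 36 36 36 36; K' ⊕ opad = 5e 0e 5c 5c 5c 5c.
Inner hash: sum = 52+100+54+54+54+54+66+182 = 616 → 02 68.
Outer hash (recomputed tag): sum = 94+14+92+92+92+92+2+104 = 582 → 02 46.
Recomputed tag = 0246; claimed = 0246 → match.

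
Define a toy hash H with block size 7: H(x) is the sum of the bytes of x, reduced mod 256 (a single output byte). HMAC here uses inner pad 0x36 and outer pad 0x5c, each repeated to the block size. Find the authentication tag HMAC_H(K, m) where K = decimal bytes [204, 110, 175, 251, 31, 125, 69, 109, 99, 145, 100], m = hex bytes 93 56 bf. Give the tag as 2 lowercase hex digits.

a6

Key decimal bytes [204, 110, 175, 251, 31, 125, 69, 109, 99, 145, 100] = cc 6e af fb 1f 7d 45 6d 63 91 64 is 11 bytes > B = 7, so hash it first: H(key) = 8a, then zero-pad to 7 bytes: K' = 8a 00 00 00 00 00 00.
K' ⊕ ipad = bc 36 36 36 36 36 36.  K' ⊕ opad = d6 5c 5c 5c 5c 5c 5c.
Inner input = (K'⊕ipad) ∥ m = bc 36 36 36 36 36 36 ∥ 93 56 bf.
Inner hash: sum = 188+54+54+54+54+54+54+147+86+191 = 936; mod 256 = 168 → a8.
Outer input = (K'⊕opad) ∥ inner = d6 5c 5c 5c 5c 5c 5c ∥ a8.
Outer hash (tag): sum = 214+92+92+92+92+92+92+168 = 934; mod 256 = 166 → a6.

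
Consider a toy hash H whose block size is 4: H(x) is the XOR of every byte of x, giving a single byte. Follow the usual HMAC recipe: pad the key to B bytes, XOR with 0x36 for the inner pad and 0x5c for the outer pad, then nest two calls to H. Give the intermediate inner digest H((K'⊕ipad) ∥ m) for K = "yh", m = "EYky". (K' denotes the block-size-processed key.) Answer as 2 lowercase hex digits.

1f

Key "yh" = 79 68 is 2 bytes ≤ B = 4; zero-pad to 4 bytes: K' = 79 68 00 00.
K' ⊕ ipad = 4f 5e 36 36.
Inner input = 4f 5e 36 36 ∥ 45 59 6b 79.
Inner hash: XOR 4f⊕5e⊕36⊕36⊕45⊕59⊕6b⊕79 = 1f.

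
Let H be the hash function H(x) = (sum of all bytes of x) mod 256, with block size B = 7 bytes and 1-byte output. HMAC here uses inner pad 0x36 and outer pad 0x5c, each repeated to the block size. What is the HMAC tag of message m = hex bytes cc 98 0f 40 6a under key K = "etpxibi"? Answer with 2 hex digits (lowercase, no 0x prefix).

b1

Key "etpxibi" = 65 74 70 78 69 62 69 is exactly B = 7 bytes: K' = 65 74 70 78 69 62 69.
K' ⊕ ipad = 53 42 46 4e 5f 54 5f.  K' ⊕ opad = 39 28 2c 24 35 3e 35.
Inner input = (K'⊕ipad) ∥ m = 53 42 46 4e 5f 54 5f ∥ cc 98 0f 40 6a.
Inner hash: sum = 83+66+70+78+95+84+95+204+152+15+64+106 = 1112; mod 256 = 88 → 58.
Outer input = (K'⊕opad) ∥ inner = 39 28 2c 24 35 3e 35 ∥ 58.
Outer hash (tag): sum = 57+40+44+36+53+62+53+88 = 433; mod 256 = 177 → b1.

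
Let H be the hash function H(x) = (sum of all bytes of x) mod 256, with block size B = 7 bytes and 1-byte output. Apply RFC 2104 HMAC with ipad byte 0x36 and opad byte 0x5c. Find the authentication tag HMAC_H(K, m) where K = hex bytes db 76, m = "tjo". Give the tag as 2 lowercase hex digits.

05

Key hex bytes db 76 is 2 bytes ≤ B = 7; zero-pad to 7 bytes: K' = db 76 00 00 00 00 00.
K' ⊕ ipad = ed 40 36 36 36 36 36.  K' ⊕ opad = 87 2a 5c 5c 5c 5c 5c.
Inner input = (K'⊕ipad) ∥ m = ed 40 36 36 36 36 36 ∥ 74 6a 6f.
Inner hash: sum = 237+64+54+54+54+54+54+116+106+111 = 904; mod 256 = 136 → 88.
Outer input = (K'⊕opad) ∥ inner = 87 2a 5c 5c 5c 5c 5c ∥ 88.
Outer hash (tag): sum = 135+42+92+92+92+92+92+136 = 773; mod 256 = 5 → 05.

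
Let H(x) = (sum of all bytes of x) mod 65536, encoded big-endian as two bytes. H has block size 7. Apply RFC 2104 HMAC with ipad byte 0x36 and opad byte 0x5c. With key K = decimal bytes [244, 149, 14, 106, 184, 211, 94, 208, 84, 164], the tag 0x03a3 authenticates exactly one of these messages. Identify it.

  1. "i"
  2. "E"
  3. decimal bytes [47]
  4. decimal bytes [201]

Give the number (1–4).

Key decimal bytes [244, 149, 14, 106, 184, 211, 94, 208, 84, 164] = f4 95 0e 6a b8 d3 5e d0 54 a4 is 10 bytes > B = 7, so hash it first: H(key) = 05 b2, then zero-pad to 7 bytes: K' = 05 b2 00 00 00 00 00.
K' ⊕ ipad = 33 84 36 36 36 36 36; K' ⊕ opad = 59 ee 5c 5c 5c 5c 5c.
m1: inner = H(33 84 36 36 36 36 36 69) = 02 2e; tag = H(59 ee 5c 5c 5c 5c 5c 02 2e) = 0343
m2: inner = H(33 84 36 36 36 36 36 45) = 02 0a; tag = H(59 ee 5c 5c 5c 5c 5c 02 0a) = 031f
m3: inner = H(33 84 36 36 36 36 36 2f) = 01 f4; tag = H(59 ee 5c 5c 5c 5c 5c 01 f4) = 0408
m4: inner = H(33 84 36 36 36 36 36 c9) = 02 8e; tag = H(59 ee 5c 5c 5c 5c 5c 02 8e) = 03a3 ← matches

4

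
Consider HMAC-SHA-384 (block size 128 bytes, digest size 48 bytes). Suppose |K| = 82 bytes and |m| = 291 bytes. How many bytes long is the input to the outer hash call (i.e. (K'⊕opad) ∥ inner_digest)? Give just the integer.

Key is 82 ≤ 128 bytes, zero-padded: |K'| = 128.
Outer input = (K'⊕opad) ∥ H(inner) → 128 + 48 = 176 bytes.

176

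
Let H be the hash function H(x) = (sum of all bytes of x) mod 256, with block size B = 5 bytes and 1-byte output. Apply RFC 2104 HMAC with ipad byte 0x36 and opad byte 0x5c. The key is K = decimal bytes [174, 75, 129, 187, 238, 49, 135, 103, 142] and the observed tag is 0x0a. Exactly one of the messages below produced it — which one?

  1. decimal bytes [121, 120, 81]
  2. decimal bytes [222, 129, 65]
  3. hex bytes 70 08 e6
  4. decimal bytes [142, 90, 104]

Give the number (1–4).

4

Key decimal bytes [174, 75, 129, 187, 238, 49, 135, 103, 142] = ae 4b 81 bb ee 31 87 67 8e is 9 bytes > B = 5, so hash it first: H(key) = d0, then zero-pad to 5 bytes: K' = d0 00 00 00 00.
K' ⊕ ipad = e6 36 36 36 36; K' ⊕ opad = 8c 5c 5c 5c 5c.
m1: inner = H(e6 36 36 36 36 79 78 51) = 00; tag = H(8c 5c 5c 5c 5c 00) = fc
m2: inner = H(e6 36 36 36 36 de 81 41) = 5e; tag = H(8c 5c 5c 5c 5c 5e) = 5a
m3: inner = H(e6 36 36 36 36 70 08 e6) = 1c; tag = H(8c 5c 5c 5c 5c 1c) = 18
m4: inner = H(e6 36 36 36 36 8e 5a 68) = 0e; tag = H(8c 5c 5c 5c 5c 0e) = 0a ← matches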